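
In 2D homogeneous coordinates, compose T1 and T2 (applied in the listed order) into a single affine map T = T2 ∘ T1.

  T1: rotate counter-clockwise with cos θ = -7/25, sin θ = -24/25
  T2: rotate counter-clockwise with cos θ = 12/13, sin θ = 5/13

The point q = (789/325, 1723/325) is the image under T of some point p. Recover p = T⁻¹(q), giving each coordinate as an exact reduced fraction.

p = (-5, 3)

T1 = [-7/25 24/25 0; -24/25 -7/25 0; 0 0 1]
T2·T1 = [36/325 323/325 0; -323/325 36/325 0; 0 0 1]
det M = 1; M⁻¹ = [36/325 -323/325 0; 323/325 36/325 0; 0 0 1]
M⁻¹ · (789/325, 1723/325)ᵀ = (-5, 3)ᵀ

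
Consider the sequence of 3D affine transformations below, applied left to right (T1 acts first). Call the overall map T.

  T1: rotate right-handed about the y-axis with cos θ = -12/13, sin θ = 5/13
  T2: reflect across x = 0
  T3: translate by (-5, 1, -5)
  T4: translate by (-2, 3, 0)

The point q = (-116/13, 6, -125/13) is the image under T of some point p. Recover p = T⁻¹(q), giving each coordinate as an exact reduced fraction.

p = (0, 2, 5)

T1 = [-12/13 0 5/13 0; 0 1 0 0; -5/13 0 -12/13 0; 0 0 0 1]
T2·T1 = [12/13 0 -5/13 0; 0 1 0 0; -5/13 0 -12/13 0; 0 0 0 1]
T3·…·T1 = [12/13 0 -5/13 -5; 0 1 0 1; -5/13 0 -12/13 -5; 0 0 0 1]
T4·…·T1 = [12/13 0 -5/13 -7; 0 1 0 4; -5/13 0 -12/13 -5; 0 0 0 1]
det M = -1; M⁻¹ = [12/13 0 -5/13 59/13; 0 1 0 -4; -5/13 0 -12/13 -95/13; 0 0 0 1]
M⁻¹ · (-116/13, 6, -125/13)ᵀ = (0, 2, 5)ᵀ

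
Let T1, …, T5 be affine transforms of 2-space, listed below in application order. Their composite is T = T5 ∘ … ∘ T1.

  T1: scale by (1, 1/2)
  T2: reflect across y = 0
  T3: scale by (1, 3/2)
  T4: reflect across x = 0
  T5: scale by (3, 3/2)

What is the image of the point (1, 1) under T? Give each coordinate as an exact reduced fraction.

T(p) = (-3, -9/8)

T1 scale by (1, 1/2): (1, 1) → (1, 1/2)
T2 reflect across y = 0: (1, 1/2) → (1, -1/2)
T3 scale by (1, 3/2): (1, -1/2) → (1, -3/4)
T4 reflect across x = 0: (1, -3/4) → (-1, -3/4)
T5 scale by (3, 3/2): (-1, -3/4) → (-3, -9/8)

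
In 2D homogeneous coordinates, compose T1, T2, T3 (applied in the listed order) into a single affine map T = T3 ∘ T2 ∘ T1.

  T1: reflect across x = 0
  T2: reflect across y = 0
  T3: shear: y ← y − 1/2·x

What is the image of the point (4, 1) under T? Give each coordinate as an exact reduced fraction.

T(p) = (-4, 1)

T1 reflect across x = 0: (4, 1) → (-4, 1)
T2 reflect across y = 0: (-4, 1) → (-4, -1)
T3 shear: y ← y − 1/2·x: (-4, -1) → (-4, 1)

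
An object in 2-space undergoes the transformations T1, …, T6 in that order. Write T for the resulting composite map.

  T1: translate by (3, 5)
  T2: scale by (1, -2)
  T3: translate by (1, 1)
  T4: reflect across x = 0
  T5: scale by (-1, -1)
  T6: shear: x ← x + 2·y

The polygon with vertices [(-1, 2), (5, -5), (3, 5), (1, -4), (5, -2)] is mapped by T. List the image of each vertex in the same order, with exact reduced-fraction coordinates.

T1 translate by (3, 5): (-1, 2) → (2, 7); (5, -5) → (8, 0); (3, 5) → (6, 10); (1, -4) → (4, 1); (5, -2) → (8, 3)
T2 scale by (1, -2): (2, 7) → (2, -14); (8, 0) → (8, 0); (6, 10) → (6, -20); (4, 1) → (4, -2); (8, 3) → (8, -6)
T3 translate by (1, 1): (2, -14) → (3, -13); (8, 0) → (9, 1); (6, -20) → (7, -19); (4, -2) → (5, -1); (8, -6) → (9, -5)
T4 reflect across x = 0: (3, -13) → (-3, -13); (9, 1) → (-9, 1); (7, -19) → (-7, -19); (5, -1) → (-5, -1); (9, -5) → (-9, -5)
T5 scale by (-1, -1): (-3, -13) → (3, 13); (-9, 1) → (9, -1); (-7, -19) → (7, 19); (-5, -1) → (5, 1); (-9, -5) → (9, 5)
T6 shear: x ← x + 2·y: (3, 13) → (29, 13); (9, -1) → (7, -1); (7, 19) → (45, 19); (5, 1) → (7, 1); (9, 5) → (19, 5)

image vertices: (29, 13), (7, -1), (45, 19), (7, 1), (19, 5)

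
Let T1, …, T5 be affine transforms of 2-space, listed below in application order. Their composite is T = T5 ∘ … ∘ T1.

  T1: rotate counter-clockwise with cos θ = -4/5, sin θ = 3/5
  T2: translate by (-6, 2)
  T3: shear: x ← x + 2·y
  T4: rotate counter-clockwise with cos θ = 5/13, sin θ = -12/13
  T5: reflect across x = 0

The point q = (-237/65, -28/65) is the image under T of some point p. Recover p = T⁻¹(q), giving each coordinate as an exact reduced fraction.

T1 = [-4/5 -3/5 0; 3/5 -4/5 0; 0 0 1]
T2·T1 = [-4/5 -3/5 -6; 3/5 -4/5 2; 0 0 1]
T3·…·T1 = [2/5 -11/5 -2; 3/5 -4/5 2; 0 0 1]
T4·…·T1 = [46/65 -103/65 14/13; -9/65 112/65 34/13; 0 0 1]
T5·…·T1 = [-46/65 103/65 -14/13; -9/65 112/65 34/13; 0 0 1]
det M = -1; M⁻¹ = [-112/65 103/65 -6; -9/65 46/65 -2; 0 0 1]
M⁻¹ · (-237/65, -28/65)ᵀ = (-2/5, -9/5)ᵀ

p = (-2/5, -9/5)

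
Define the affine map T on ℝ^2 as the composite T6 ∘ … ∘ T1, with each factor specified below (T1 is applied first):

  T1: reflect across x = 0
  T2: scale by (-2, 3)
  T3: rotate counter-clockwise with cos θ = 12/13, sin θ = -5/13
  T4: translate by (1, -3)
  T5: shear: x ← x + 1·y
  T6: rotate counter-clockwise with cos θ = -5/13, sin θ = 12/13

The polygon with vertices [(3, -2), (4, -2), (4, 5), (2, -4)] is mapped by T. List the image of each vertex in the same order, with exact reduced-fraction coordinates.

image vertices: (2122/169, -327/169), (2172/169, -109/169), (-2637/169, 2915/169), (3446/169, -1409/169)

T1 reflect across x = 0: (3, -2) → (-3, -2); (4, -2) → (-4, -2); (4, 5) → (-4, 5); (2, -4) → (-2, -4)
T2 scale by (-2, 3): (-3, -2) → (6, -6); (-4, -2) → (8, -6); (-4, 5) → (8, 15); (-2, -4) → (4, -12)
T3 rotate counter-clockwise with cos θ = 12/13, sin θ = -5/13: (6, -6) → (42/13, -102/13); (8, -6) → (66/13, -112/13); (8, 15) → (171/13, 140/13); (4, -12) → (-12/13, -164/13)
T4 translate by (1, -3): (42/13, -102/13) → (55/13, -141/13); (66/13, -112/13) → (79/13, -151/13); (171/13, 140/13) → (184/13, 101/13); (-12/13, -164/13) → (1/13, -203/13)
T5 shear: x ← x + 1·y: (55/13, -141/13) → (-86/13, -141/13); (79/13, -151/13) → (-72/13, -151/13); (184/13, 101/13) → (285/13, 101/13); (1/13, -203/13) → (-202/13, -203/13)
T6 rotate counter-clockwise with cos θ = -5/13, sin θ = 12/13: (-86/13, -141/13) → (2122/169, -327/169); (-72/13, -151/13) → (2172/169, -109/169); (285/13, 101/13) → (-2637/169, 2915/169); (-202/13, -203/13) → (3446/169, -1409/169)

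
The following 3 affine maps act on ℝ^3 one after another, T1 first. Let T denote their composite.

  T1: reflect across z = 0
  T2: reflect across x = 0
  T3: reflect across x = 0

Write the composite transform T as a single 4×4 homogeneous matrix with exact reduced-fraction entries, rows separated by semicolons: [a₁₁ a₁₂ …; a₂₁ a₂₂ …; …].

T = [1 0 0 0; 0 1 0 0; 0 0 -1 0; 0 0 0 1]

T1 = [1 0 0 0; 0 1 0 0; 0 0 -1 0; 0 0 0 1]
T2·T1 = [-1 0 0 0; 0 1 0 0; 0 0 -1 0; 0 0 0 1]
T3·…·T1 = [1 0 0 0; 0 1 0 0; 0 0 -1 0; 0 0 0 1]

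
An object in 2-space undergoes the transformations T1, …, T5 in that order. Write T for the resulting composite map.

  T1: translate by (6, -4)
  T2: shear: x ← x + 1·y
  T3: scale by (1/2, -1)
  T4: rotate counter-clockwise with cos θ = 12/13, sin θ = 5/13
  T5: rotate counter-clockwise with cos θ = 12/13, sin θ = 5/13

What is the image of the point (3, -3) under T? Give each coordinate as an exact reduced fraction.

T1 translate by (6, -4): (3, -3) → (9, -7)
T2 shear: x ← x + 1·y: (9, -7) → (2, -7)
T3 scale by (1/2, -1): (2, -7) → (1, 7)
T4 rotate counter-clockwise with cos θ = 12/13, sin θ = 5/13: (1, 7) → (-23/13, 89/13)
T5 rotate counter-clockwise with cos θ = 12/13, sin θ = 5/13: (-23/13, 89/13) → (-721/169, 953/169)

T(p) = (-721/169, 953/169)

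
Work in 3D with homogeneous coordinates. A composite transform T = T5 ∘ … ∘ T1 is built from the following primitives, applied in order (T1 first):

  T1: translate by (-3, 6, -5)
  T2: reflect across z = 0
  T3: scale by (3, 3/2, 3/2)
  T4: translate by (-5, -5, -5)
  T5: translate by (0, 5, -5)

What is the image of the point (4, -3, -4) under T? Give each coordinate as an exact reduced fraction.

T(p) = (-2, 9/2, 7/2)

T1 translate by (-3, 6, -5): (4, -3, -4) → (1, 3, -9)
T2 reflect across z = 0: (1, 3, -9) → (1, 3, 9)
T3 scale by (3, 3/2, 3/2): (1, 3, 9) → (3, 9/2, 27/2)
T4 translate by (-5, -5, -5): (3, 9/2, 27/2) → (-2, -1/2, 17/2)
T5 translate by (0, 5, -5): (-2, -1/2, 17/2) → (-2, 9/2, 7/2)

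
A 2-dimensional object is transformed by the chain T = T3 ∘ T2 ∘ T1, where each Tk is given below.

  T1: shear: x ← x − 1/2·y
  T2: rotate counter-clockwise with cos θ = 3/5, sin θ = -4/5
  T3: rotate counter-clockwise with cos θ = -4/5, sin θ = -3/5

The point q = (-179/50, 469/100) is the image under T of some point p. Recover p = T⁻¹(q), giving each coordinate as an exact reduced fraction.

T1 = [1 -1/2 0; 0 1 0; 0 0 1]
T2·T1 = [3/5 1/2 0; -4/5 1 0; 0 0 1]
T3·…·T1 = [-24/25 1/5 0; 7/25 -11/10 0; 0 0 1]
det M = 1; M⁻¹ = [-11/10 -1/5 0; -7/25 -24/25 0; 0 0 1]
M⁻¹ · (-179/50, 469/100)ᵀ = (3, -7/2)ᵀ

p = (3, -7/2)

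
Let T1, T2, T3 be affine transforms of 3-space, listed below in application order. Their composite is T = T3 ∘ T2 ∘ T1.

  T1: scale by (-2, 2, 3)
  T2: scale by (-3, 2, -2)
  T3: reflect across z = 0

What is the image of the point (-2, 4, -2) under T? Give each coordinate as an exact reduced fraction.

T(p) = (-12, 16, -12)

T1 scale by (-2, 2, 3): (-2, 4, -2) → (4, 8, -6)
T2 scale by (-3, 2, -2): (4, 8, -6) → (-12, 16, 12)
T3 reflect across z = 0: (-12, 16, 12) → (-12, 16, -12)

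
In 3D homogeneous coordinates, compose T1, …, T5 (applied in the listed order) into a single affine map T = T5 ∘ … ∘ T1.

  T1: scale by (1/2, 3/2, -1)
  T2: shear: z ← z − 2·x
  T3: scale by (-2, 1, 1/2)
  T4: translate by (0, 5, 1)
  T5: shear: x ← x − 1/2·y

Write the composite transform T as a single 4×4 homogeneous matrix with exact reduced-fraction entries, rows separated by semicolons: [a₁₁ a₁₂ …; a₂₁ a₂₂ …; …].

T1 = [1/2 0 0 0; 0 3/2 0 0; 0 0 -1 0; 0 0 0 1]
T2·T1 = [1/2 0 0 0; 0 3/2 0 0; -1 0 -1 0; 0 0 0 1]
T3·…·T1 = [-1 0 0 0; 0 3/2 0 0; -1/2 0 -1/2 0; 0 0 0 1]
T4·…·T1 = [-1 0 0 0; 0 3/2 0 5; -1/2 0 -1/2 1; 0 0 0 1]
T5·…·T1 = [-1 -3/4 0 -5/2; 0 3/2 0 5; -1/2 0 -1/2 1; 0 0 0 1]

T = [-1 -3/4 0 -5/2; 0 3/2 0 5; -1/2 0 -1/2 1; 0 0 0 1]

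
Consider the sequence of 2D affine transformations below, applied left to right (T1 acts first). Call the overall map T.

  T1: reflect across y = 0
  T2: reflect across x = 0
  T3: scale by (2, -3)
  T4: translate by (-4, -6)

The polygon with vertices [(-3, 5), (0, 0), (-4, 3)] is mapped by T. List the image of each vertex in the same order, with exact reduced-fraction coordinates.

image vertices: (2, 9), (-4, -6), (4, 3)

T1 reflect across y = 0: (-3, 5) → (-3, -5); (0, 0) → (0, 0); (-4, 3) → (-4, -3)
T2 reflect across x = 0: (-3, -5) → (3, -5); (0, 0) → (0, 0); (-4, -3) → (4, -3)
T3 scale by (2, -3): (3, -5) → (6, 15); (0, 0) → (0, 0); (4, -3) → (8, 9)
T4 translate by (-4, -6): (6, 15) → (2, 9); (0, 0) → (-4, -6); (8, 9) → (4, 3)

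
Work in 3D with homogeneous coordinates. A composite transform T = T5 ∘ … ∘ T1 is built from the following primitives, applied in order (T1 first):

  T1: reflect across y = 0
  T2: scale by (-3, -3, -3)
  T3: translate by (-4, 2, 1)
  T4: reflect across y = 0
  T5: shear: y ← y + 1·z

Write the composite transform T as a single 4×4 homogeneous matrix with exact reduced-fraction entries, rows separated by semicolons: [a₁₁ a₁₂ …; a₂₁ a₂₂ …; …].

T1 = [1 0 0 0; 0 -1 0 0; 0 0 1 0; 0 0 0 1]
T2·T1 = [-3 0 0 0; 0 3 0 0; 0 0 -3 0; 0 0 0 1]
T3·…·T1 = [-3 0 0 -4; 0 3 0 2; 0 0 -3 1; 0 0 0 1]
T4·…·T1 = [-3 0 0 -4; 0 -3 0 -2; 0 0 -3 1; 0 0 0 1]
T5·…·T1 = [-3 0 0 -4; 0 -3 -3 -1; 0 0 -3 1; 0 0 0 1]

T = [-3 0 0 -4; 0 -3 -3 -1; 0 0 -3 1; 0 0 0 1]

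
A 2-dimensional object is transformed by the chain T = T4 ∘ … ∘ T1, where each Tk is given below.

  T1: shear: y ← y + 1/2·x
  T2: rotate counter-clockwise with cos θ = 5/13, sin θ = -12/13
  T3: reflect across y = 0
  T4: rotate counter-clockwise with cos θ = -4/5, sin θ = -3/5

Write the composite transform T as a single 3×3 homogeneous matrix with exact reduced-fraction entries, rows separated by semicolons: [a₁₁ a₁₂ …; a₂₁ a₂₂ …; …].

T = [-31/130 -63/65 0; -71/65 -16/65 0; 0 0 1]

T1 = [1 0 0; 1/2 1 0; 0 0 1]
T2·T1 = [11/13 12/13 0; -19/26 5/13 0; 0 0 1]
T3·…·T1 = [11/13 12/13 0; 19/26 -5/13 0; 0 0 1]
T4·…·T1 = [-31/130 -63/65 0; -71/65 -16/65 0; 0 0 1]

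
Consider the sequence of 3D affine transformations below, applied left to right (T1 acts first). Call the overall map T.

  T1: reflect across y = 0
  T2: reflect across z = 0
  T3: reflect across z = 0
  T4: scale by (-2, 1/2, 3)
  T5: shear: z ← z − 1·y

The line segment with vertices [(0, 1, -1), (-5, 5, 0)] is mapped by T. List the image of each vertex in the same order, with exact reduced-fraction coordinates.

T1 reflect across y = 0: (0, 1, -1) → (0, -1, -1); (-5, 5, 0) → (-5, -5, 0)
T2 reflect across z = 0: (0, -1, -1) → (0, -1, 1); (-5, -5, 0) → (-5, -5, 0)
T3 reflect across z = 0: (0, -1, 1) → (0, -1, -1); (-5, -5, 0) → (-5, -5, 0)
T4 scale by (-2, 1/2, 3): (0, -1, -1) → (0, -1/2, -3); (-5, -5, 0) → (10, -5/2, 0)
T5 shear: z ← z − 1·y: (0, -1/2, -3) → (0, -1/2, -5/2); (10, -5/2, 0) → (10, -5/2, 5/2)

image vertices: (0, -1/2, -5/2), (10, -5/2, 5/2)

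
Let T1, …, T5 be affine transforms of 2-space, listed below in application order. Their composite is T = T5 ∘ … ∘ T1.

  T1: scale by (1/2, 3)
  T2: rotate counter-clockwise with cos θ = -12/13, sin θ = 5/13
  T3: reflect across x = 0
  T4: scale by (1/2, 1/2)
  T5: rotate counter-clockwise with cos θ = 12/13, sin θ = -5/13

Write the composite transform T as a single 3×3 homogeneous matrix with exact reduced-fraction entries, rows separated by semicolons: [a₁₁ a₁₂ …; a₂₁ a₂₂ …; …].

T1 = [1/2 0 0; 0 3 0; 0 0 1]
T2·T1 = [-6/13 -15/13 0; 5/26 -36/13 0; 0 0 1]
T3·…·T1 = [6/13 15/13 0; 5/26 -36/13 0; 0 0 1]
T4·…·T1 = [3/13 15/26 0; 5/52 -18/13 0; 0 0 1]
T5·…·T1 = [1/4 0 0; 0 -3/2 0; 0 0 1]

T = [1/4 0 0; 0 -3/2 0; 0 0 1]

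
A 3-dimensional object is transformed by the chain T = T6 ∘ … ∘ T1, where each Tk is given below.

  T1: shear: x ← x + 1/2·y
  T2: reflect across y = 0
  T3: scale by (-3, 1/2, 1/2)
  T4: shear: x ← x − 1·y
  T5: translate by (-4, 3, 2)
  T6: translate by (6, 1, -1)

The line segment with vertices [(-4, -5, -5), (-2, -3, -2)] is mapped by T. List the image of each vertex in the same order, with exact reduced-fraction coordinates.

T1 shear: x ← x + 1/2·y: (-4, -5, -5) → (-13/2, -5, -5); (-2, -3, -2) → (-7/2, -3, -2)
T2 reflect across y = 0: (-13/2, -5, -5) → (-13/2, 5, -5); (-7/2, -3, -2) → (-7/2, 3, -2)
T3 scale by (-3, 1/2, 1/2): (-13/2, 5, -5) → (39/2, 5/2, -5/2); (-7/2, 3, -2) → (21/2, 3/2, -1)
T4 shear: x ← x − 1·y: (39/2, 5/2, -5/2) → (17, 5/2, -5/2); (21/2, 3/2, -1) → (9, 3/2, -1)
T5 translate by (-4, 3, 2): (17, 5/2, -5/2) → (13, 11/2, -1/2); (9, 3/2, -1) → (5, 9/2, 1)
T6 translate by (6, 1, -1): (13, 11/2, -1/2) → (19, 13/2, -3/2); (5, 9/2, 1) → (11, 11/2, 0)

image vertices: (19, 13/2, -3/2), (11, 11/2, 0)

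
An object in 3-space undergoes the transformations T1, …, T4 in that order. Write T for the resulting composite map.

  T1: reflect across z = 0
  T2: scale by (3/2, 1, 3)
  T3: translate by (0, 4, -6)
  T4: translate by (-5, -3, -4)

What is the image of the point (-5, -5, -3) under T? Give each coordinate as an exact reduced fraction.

T1 reflect across z = 0: (-5, -5, -3) → (-5, -5, 3)
T2 scale by (3/2, 1, 3): (-5, -5, 3) → (-15/2, -5, 9)
T3 translate by (0, 4, -6): (-15/2, -5, 9) → (-15/2, -1, 3)
T4 translate by (-5, -3, -4): (-15/2, -1, 3) → (-25/2, -4, -1)

T(p) = (-25/2, -4, -1)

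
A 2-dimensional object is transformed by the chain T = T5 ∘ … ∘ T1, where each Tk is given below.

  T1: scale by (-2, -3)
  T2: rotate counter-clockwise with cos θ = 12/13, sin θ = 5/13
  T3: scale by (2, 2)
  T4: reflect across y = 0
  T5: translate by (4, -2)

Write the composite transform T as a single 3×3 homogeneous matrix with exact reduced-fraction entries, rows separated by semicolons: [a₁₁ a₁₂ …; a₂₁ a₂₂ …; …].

T = [-48/13 30/13 4; 20/13 72/13 -2; 0 0 1]

T1 = [-2 0 0; 0 -3 0; 0 0 1]
T2·T1 = [-24/13 15/13 0; -10/13 -36/13 0; 0 0 1]
T3·…·T1 = [-48/13 30/13 0; -20/13 -72/13 0; 0 0 1]
T4·…·T1 = [-48/13 30/13 0; 20/13 72/13 0; 0 0 1]
T5·…·T1 = [-48/13 30/13 4; 20/13 72/13 -2; 0 0 1]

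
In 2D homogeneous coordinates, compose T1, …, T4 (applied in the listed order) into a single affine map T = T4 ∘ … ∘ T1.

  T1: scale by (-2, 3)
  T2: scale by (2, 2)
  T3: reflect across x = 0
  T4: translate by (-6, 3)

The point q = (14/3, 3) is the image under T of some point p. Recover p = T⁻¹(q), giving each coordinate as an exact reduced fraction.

p = (8/3, 0)

T1 = [-2 0 0; 0 3 0; 0 0 1]
T2·T1 = [-4 0 0; 0 6 0; 0 0 1]
T3·…·T1 = [4 0 0; 0 6 0; 0 0 1]
T4·…·T1 = [4 0 -6; 0 6 3; 0 0 1]
det M = 24; M⁻¹ = [1/4 0 3/2; 0 1/6 -1/2; 0 0 1]
M⁻¹ · (14/3, 3)ᵀ = (8/3, 0)ᵀ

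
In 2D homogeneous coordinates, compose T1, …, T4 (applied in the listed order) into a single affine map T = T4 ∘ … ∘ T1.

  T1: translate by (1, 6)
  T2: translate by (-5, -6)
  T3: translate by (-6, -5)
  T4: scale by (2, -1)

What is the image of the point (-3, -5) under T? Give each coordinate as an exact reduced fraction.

T(p) = (-26, 10)

T1 translate by (1, 6): (-3, -5) → (-2, 1)
T2 translate by (-5, -6): (-2, 1) → (-7, -5)
T3 translate by (-6, -5): (-7, -5) → (-13, -10)
T4 scale by (2, -1): (-13, -10) → (-26, 10)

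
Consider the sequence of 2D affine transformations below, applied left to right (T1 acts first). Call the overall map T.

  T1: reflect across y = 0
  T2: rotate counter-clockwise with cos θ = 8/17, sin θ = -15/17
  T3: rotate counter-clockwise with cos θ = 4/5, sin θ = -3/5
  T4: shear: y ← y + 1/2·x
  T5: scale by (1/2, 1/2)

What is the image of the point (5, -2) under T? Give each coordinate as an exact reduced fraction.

T1 reflect across y = 0: (5, -2) → (5, 2)
T2 rotate counter-clockwise with cos θ = 8/17, sin θ = -15/17: (5, 2) → (70/17, -59/17)
T3 rotate counter-clockwise with cos θ = 4/5, sin θ = -3/5: (70/17, -59/17) → (103/85, -446/85)
T4 shear: y ← y + 1/2·x: (103/85, -446/85) → (103/85, -789/170)
T5 scale by (1/2, 1/2): (103/85, -789/170) → (103/170, -789/340)

T(p) = (103/170, -789/340)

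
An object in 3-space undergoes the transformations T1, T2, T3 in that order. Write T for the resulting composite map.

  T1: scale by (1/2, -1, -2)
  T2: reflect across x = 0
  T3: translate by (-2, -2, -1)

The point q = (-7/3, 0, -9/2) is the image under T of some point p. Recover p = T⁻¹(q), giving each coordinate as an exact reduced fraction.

p = (2/3, -2, 7/4)

T1 = [1/2 0 0 0; 0 -1 0 0; 0 0 -2 0; 0 0 0 1]
T2·T1 = [-1/2 0 0 0; 0 -1 0 0; 0 0 -2 0; 0 0 0 1]
T3·…·T1 = [-1/2 0 0 -2; 0 -1 0 -2; 0 0 -2 -1; 0 0 0 1]
det M = -1; M⁻¹ = [-2 0 0 -4; 0 -1 0 -2; 0 0 -1/2 -1/2; 0 0 0 1]
M⁻¹ · (-7/3, 0, -9/2)ᵀ = (2/3, -2, 7/4)ᵀ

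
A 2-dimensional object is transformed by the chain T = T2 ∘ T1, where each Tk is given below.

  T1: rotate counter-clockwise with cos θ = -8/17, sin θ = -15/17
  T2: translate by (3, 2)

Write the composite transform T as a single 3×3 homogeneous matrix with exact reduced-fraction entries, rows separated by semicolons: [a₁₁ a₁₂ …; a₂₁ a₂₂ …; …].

T = [-8/17 15/17 3; -15/17 -8/17 2; 0 0 1]

T1 = [-8/17 15/17 0; -15/17 -8/17 0; 0 0 1]
T2·T1 = [-8/17 15/17 3; -15/17 -8/17 2; 0 0 1]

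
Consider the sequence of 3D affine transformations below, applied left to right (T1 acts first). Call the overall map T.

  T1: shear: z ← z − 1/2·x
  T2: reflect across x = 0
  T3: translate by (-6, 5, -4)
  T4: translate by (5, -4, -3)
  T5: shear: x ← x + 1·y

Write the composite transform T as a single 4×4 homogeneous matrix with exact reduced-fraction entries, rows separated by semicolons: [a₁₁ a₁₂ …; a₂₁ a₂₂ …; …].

T1 = [1 0 0 0; 0 1 0 0; -1/2 0 1 0; 0 0 0 1]
T2·T1 = [-1 0 0 0; 0 1 0 0; -1/2 0 1 0; 0 0 0 1]
T3·…·T1 = [-1 0 0 -6; 0 1 0 5; -1/2 0 1 -4; 0 0 0 1]
T4·…·T1 = [-1 0 0 -1; 0 1 0 1; -1/2 0 1 -7; 0 0 0 1]
T5·…·T1 = [-1 1 0 0; 0 1 0 1; -1/2 0 1 -7; 0 0 0 1]

T = [-1 1 0 0; 0 1 0 1; -1/2 0 1 -7; 0 0 0 1]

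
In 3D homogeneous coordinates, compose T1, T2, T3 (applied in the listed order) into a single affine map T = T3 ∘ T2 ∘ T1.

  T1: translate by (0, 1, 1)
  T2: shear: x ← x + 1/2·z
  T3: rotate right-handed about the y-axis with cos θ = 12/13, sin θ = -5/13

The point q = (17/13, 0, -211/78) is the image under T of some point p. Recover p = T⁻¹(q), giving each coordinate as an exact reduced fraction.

T1 = [1 0 0 0; 0 1 0 1; 0 0 1 1; 0 0 0 1]
T2·T1 = [1 0 1/2 1/2; 0 1 0 1; 0 0 1 1; 0 0 0 1]
T3·…·T1 = [12/13 0 1/13 1/13; 0 1 0 1; 5/13 0 29/26 29/26; 0 0 0 1]
det M = 1; M⁻¹ = [29/26 0 -1/13 0; 0 1 0 -1; -5/13 0 12/13 -1; 0 0 0 1]
M⁻¹ · (17/13, 0, -211/78)ᵀ = (5/3, -1, -4)ᵀ

p = (5/3, -1, -4)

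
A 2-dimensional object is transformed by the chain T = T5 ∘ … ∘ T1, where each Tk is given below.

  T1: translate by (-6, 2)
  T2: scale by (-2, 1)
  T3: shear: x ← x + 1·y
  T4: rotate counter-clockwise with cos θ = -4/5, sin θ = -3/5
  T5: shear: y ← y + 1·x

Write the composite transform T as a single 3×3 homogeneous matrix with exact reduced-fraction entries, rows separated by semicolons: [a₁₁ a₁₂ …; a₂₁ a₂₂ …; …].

T = [8/5 -1/5 -10; 14/5 -8/5 -20; 0 0 1]

T1 = [1 0 -6; 0 1 2; 0 0 1]
T2·T1 = [-2 0 12; 0 1 2; 0 0 1]
T3·…·T1 = [-2 1 14; 0 1 2; 0 0 1]
T4·…·T1 = [8/5 -1/5 -10; 6/5 -7/5 -10; 0 0 1]
T5·…·T1 = [8/5 -1/5 -10; 14/5 -8/5 -20; 0 0 1]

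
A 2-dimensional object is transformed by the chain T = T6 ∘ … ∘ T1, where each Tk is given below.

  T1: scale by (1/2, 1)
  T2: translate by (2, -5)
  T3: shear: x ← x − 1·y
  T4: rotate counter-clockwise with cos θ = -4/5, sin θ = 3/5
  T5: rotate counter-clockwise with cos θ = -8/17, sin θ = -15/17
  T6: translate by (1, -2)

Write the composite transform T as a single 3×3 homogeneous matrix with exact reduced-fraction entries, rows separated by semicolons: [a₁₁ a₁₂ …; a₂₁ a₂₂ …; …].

T1 = [1/2 0 0; 0 1 0; 0 0 1]
T2·T1 = [1/2 0 2; 0 1 -5; 0 0 1]
T3·…·T1 = [1/2 -1 7; 0 1 -5; 0 0 1]
T4·…·T1 = [-2/5 1/5 -13/5; 3/10 -7/5 41/5; 0 0 1]
T5·…·T1 = [77/170 -113/85 719/85; 18/85 41/85 -133/85; 0 0 1]
T6·…·T1 = [77/170 -113/85 804/85; 18/85 41/85 -303/85; 0 0 1]

T = [77/170 -113/85 804/85; 18/85 41/85 -303/85; 0 0 1]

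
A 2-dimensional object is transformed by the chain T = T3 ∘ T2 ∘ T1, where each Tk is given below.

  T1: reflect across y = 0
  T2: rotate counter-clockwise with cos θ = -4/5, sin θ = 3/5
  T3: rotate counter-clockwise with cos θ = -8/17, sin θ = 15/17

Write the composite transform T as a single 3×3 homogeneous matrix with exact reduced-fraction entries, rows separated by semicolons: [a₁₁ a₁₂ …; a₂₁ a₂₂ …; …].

T = [-13/85 -84/85 0; -84/85 13/85 0; 0 0 1]

T1 = [1 0 0; 0 -1 0; 0 0 1]
T2·T1 = [-4/5 3/5 0; 3/5 4/5 0; 0 0 1]
T3·…·T1 = [-13/85 -84/85 0; -84/85 13/85 0; 0 0 1]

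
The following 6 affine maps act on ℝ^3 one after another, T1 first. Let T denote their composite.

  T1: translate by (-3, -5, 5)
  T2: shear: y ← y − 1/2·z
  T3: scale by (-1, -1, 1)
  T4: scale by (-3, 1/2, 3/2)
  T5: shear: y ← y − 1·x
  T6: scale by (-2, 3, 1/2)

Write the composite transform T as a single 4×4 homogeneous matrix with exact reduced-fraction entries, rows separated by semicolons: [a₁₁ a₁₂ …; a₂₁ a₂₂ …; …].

T1 = [1 0 0 -3; 0 1 0 -5; 0 0 1 5; 0 0 0 1]
T2·T1 = [1 0 0 -3; 0 1 -1/2 -15/2; 0 0 1 5; 0 0 0 1]
T3·…·T1 = [-1 0 0 3; 0 -1 1/2 15/2; 0 0 1 5; 0 0 0 1]
T4·…·T1 = [3 0 0 -9; 0 -1/2 1/4 15/4; 0 0 3/2 15/2; 0 0 0 1]
T5·…·T1 = [3 0 0 -9; -3 -1/2 1/4 51/4; 0 0 3/2 15/2; 0 0 0 1]
T6·…·T1 = [-6 0 0 18; -9 -3/2 3/4 153/4; 0 0 3/4 15/4; 0 0 0 1]

T = [-6 0 0 18; -9 -3/2 3/4 153/4; 0 0 3/4 15/4; 0 0 0 1]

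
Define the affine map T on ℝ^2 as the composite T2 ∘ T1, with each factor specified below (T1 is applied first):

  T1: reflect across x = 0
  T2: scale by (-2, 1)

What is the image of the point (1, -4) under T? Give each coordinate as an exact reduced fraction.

T1 reflect across x = 0: (1, -4) → (-1, -4)
T2 scale by (-2, 1): (-1, -4) → (2, -4)

T(p) = (2, -4)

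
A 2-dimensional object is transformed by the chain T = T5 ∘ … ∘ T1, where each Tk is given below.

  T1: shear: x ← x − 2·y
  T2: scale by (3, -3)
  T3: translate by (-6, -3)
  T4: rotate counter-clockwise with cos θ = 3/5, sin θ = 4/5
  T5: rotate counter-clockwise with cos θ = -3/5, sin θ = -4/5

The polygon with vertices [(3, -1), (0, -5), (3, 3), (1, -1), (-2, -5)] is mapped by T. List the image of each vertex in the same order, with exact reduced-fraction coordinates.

image vertices: (63/25, -216/25), (456/25, -492/25), (-393/25, 276/25), (21/25, -72/25), (414/25, -348/25)

T1 shear: x ← x − 2·y: (3, -1) → (5, -1); (0, -5) → (10, -5); (3, 3) → (-3, 3); (1, -1) → (3, -1); (-2, -5) → (8, -5)
T2 scale by (3, -3): (5, -1) → (15, 3); (10, -5) → (30, 15); (-3, 3) → (-9, -9); (3, -1) → (9, 3); (8, -5) → (24, 15)
T3 translate by (-6, -3): (15, 3) → (9, 0); (30, 15) → (24, 12); (-9, -9) → (-15, -12); (9, 3) → (3, 0); (24, 15) → (18, 12)
T4 rotate counter-clockwise with cos θ = 3/5, sin θ = 4/5: (9, 0) → (27/5, 36/5); (24, 12) → (24/5, 132/5); (-15, -12) → (3/5, -96/5); (3, 0) → (9/5, 12/5); (18, 12) → (6/5, 108/5)
T5 rotate counter-clockwise with cos θ = -3/5, sin θ = -4/5: (27/5, 36/5) → (63/25, -216/25); (24/5, 132/5) → (456/25, -492/25); (3/5, -96/5) → (-393/25, 276/25); (9/5, 12/5) → (21/25, -72/25); (6/5, 108/5) → (414/25, -348/25)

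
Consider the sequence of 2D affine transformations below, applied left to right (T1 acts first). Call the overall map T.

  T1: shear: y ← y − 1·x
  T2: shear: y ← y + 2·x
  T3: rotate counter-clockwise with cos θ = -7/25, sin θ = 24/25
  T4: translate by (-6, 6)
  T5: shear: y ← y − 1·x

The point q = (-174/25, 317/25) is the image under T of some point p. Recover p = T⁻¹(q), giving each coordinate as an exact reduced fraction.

p = (0, 1)

T1 = [1 0 0; -1 1 0; 0 0 1]
T2·T1 = [1 0 0; 1 1 0; 0 0 1]
T3·…·T1 = [-31/25 -24/25 0; 17/25 -7/25 0; 0 0 1]
T4·…·T1 = [-31/25 -24/25 -6; 17/25 -7/25 6; 0 0 1]
T5·…·T1 = [-31/25 -24/25 -6; 48/25 17/25 12; 0 0 1]
det M = 1; M⁻¹ = [17/25 24/25 -186/25; -48/25 -31/25 84/25; 0 0 1]
M⁻¹ · (-174/25, 317/25)ᵀ = (0, 1)ᵀ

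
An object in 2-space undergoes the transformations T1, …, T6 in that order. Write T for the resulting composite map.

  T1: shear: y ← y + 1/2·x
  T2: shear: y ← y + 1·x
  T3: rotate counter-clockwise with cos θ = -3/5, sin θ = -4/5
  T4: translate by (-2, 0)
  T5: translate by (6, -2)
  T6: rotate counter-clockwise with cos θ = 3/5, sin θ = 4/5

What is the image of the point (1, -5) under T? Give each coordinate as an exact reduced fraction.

T1 shear: y ← y + 1/2·x: (1, -5) → (1, -9/2)
T2 shear: y ← y + 1·x: (1, -9/2) → (1, -7/2)
T3 rotate counter-clockwise with cos θ = -3/5, sin θ = -4/5: (1, -7/2) → (-17/5, 13/10)
T4 translate by (-2, 0): (-17/5, 13/10) → (-27/5, 13/10)
T5 translate by (6, -2): (-27/5, 13/10) → (3/5, -7/10)
T6 rotate counter-clockwise with cos θ = 3/5, sin θ = 4/5: (3/5, -7/10) → (23/25, 3/50)

T(p) = (23/25, 3/50)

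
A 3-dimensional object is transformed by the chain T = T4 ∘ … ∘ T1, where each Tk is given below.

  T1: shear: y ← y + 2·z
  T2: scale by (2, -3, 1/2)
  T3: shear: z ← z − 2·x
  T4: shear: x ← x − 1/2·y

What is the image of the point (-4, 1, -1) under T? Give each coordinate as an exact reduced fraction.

T(p) = (-19/2, 3, 31/2)

T1 shear: y ← y + 2·z: (-4, 1, -1) → (-4, -1, -1)
T2 scale by (2, -3, 1/2): (-4, -1, -1) → (-8, 3, -1/2)
T3 shear: z ← z − 2·x: (-8, 3, -1/2) → (-8, 3, 31/2)
T4 shear: x ← x − 1/2·y: (-8, 3, 31/2) → (-19/2, 3, 31/2)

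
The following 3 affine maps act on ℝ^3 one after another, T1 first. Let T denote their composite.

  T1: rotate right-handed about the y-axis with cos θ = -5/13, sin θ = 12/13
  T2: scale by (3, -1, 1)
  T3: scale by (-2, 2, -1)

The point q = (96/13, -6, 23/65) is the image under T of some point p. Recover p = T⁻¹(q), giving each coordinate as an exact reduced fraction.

p = (4/5, 3, -1)

T1 = [-5/13 0 12/13 0; 0 1 0 0; -12/13 0 -5/13 0; 0 0 0 1]
T2·T1 = [-15/13 0 36/13 0; 0 -1 0 0; -12/13 0 -5/13 0; 0 0 0 1]
T3·…·T1 = [30/13 0 -72/13 0; 0 -2 0 0; 12/13 0 5/13 0; 0 0 0 1]
det M = -12; M⁻¹ = [5/78 0 12/13 0; 0 -1/2 0 0; -2/13 0 5/13 0; 0 0 0 1]
M⁻¹ · (96/13, -6, 23/65)ᵀ = (4/5, 3, -1)ᵀ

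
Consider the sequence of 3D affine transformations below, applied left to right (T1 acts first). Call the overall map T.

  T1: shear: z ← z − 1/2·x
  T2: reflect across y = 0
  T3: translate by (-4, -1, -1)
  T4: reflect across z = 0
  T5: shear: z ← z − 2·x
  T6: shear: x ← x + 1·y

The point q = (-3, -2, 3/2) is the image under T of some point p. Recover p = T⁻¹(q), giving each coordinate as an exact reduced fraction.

p = (3, 1, 3)

T1 = [1 0 0 0; 0 1 0 0; -1/2 0 1 0; 0 0 0 1]
T2·T1 = [1 0 0 0; 0 -1 0 0; -1/2 0 1 0; 0 0 0 1]
T3·…·T1 = [1 0 0 -4; 0 -1 0 -1; -1/2 0 1 -1; 0 0 0 1]
T4·…·T1 = [1 0 0 -4; 0 -1 0 -1; 1/2 0 -1 1; 0 0 0 1]
T5·…·T1 = [1 0 0 -4; 0 -1 0 -1; -3/2 0 -1 9; 0 0 0 1]
T6·…·T1 = [1 -1 0 -5; 0 -1 0 -1; -3/2 0 -1 9; 0 0 0 1]
det M = 1; M⁻¹ = [1 -1 0 4; 0 -1 0 -1; -3/2 3/2 -1 3; 0 0 0 1]
M⁻¹ · (-3, -2, 3/2)ᵀ = (3, 1, 3)ᵀ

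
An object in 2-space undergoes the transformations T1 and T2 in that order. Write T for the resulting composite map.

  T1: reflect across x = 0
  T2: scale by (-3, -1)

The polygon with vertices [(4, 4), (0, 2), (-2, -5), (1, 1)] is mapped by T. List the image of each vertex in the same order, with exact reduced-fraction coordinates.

image vertices: (12, -4), (0, -2), (-6, 5), (3, -1)

T1 reflect across x = 0: (4, 4) → (-4, 4); (0, 2) → (0, 2); (-2, -5) → (2, -5); (1, 1) → (-1, 1)
T2 scale by (-3, -1): (-4, 4) → (12, -4); (0, 2) → (0, -2); (2, -5) → (-6, 5); (-1, 1) → (3, -1)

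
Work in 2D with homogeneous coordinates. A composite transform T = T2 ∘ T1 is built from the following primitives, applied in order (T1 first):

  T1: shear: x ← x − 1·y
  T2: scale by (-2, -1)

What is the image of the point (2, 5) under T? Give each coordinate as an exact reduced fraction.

T(p) = (6, -5)

T1 shear: x ← x − 1·y: (2, 5) → (-3, 5)
T2 scale by (-2, -1): (-3, 5) → (6, -5)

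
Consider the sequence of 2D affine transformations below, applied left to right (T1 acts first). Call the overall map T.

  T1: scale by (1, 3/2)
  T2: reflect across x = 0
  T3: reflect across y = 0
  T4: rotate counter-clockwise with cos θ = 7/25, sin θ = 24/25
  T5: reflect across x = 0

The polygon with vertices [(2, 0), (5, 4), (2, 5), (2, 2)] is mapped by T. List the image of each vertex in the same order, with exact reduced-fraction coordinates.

T1 scale by (1, 3/2): (2, 0) → (2, 0); (5, 4) → (5, 6); (2, 5) → (2, 15/2); (2, 2) → (2, 3)
T2 reflect across x = 0: (2, 0) → (-2, 0); (5, 6) → (-5, 6); (2, 15/2) → (-2, 15/2); (2, 3) → (-2, 3)
T3 reflect across y = 0: (-2, 0) → (-2, 0); (-5, 6) → (-5, -6); (-2, 15/2) → (-2, -15/2); (-2, 3) → (-2, -3)
T4 rotate counter-clockwise with cos θ = 7/25, sin θ = 24/25: (-2, 0) → (-14/25, -48/25); (-5, -6) → (109/25, -162/25); (-2, -15/2) → (166/25, -201/50); (-2, -3) → (58/25, -69/25)
T5 reflect across x = 0: (-14/25, -48/25) → (14/25, -48/25); (109/25, -162/25) → (-109/25, -162/25); (166/25, -201/50) → (-166/25, -201/50); (58/25, -69/25) → (-58/25, -69/25)

image vertices: (14/25, -48/25), (-109/25, -162/25), (-166/25, -201/50), (-58/25, -69/25)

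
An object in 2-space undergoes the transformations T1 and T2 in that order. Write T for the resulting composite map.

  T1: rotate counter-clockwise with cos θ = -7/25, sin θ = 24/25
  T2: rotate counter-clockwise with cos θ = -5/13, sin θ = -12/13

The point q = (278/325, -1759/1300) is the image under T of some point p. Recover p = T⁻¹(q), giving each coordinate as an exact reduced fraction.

p = (1, -5/4)

T1 = [-7/25 -24/25 0; 24/25 -7/25 0; 0 0 1]
T2·T1 = [323/325 36/325 0; -36/325 323/325 0; 0 0 1]
det M = 1; M⁻¹ = [323/325 -36/325 0; 36/325 323/325 0; 0 0 1]
M⁻¹ · (278/325, -1759/1300)ᵀ = (1, -5/4)ᵀ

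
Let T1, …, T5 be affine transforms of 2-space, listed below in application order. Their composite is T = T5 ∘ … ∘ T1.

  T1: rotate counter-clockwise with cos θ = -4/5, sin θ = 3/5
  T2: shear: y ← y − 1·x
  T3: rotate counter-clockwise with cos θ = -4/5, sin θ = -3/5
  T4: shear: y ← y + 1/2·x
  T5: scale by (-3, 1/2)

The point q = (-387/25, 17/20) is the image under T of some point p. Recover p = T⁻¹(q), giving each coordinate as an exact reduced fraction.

p = (3, 2)

T1 = [-4/5 -3/5 0; 3/5 -4/5 0; 0 0 1]
T2·T1 = [-4/5 -3/5 0; 7/5 -1/5 0; 0 0 1]
T3·…·T1 = [37/25 9/25 0; -16/25 13/25 0; 0 0 1]
T4·…·T1 = [37/25 9/25 0; 1/10 7/10 0; 0 0 1]
T5·…·T1 = [-111/25 -27/25 0; 1/20 7/20 0; 0 0 1]
det M = -3/2; M⁻¹ = [-7/30 -18/25 0; 1/30 74/25 0; 0 0 1]
M⁻¹ · (-387/25, 17/20)ᵀ = (3, 2)ᵀ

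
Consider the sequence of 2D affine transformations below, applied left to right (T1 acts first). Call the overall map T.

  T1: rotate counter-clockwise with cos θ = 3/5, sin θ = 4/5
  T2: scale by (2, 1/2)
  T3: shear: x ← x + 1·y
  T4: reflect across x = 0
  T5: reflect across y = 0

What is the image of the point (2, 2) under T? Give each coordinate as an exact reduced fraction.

T1 rotate counter-clockwise with cos θ = 3/5, sin θ = 4/5: (2, 2) → (-2/5, 14/5)
T2 scale by (2, 1/2): (-2/5, 14/5) → (-4/5, 7/5)
T3 shear: x ← x + 1·y: (-4/5, 7/5) → (3/5, 7/5)
T4 reflect across x = 0: (3/5, 7/5) → (-3/5, 7/5)
T5 reflect across y = 0: (-3/5, 7/5) → (-3/5, -7/5)

T(p) = (-3/5, -7/5)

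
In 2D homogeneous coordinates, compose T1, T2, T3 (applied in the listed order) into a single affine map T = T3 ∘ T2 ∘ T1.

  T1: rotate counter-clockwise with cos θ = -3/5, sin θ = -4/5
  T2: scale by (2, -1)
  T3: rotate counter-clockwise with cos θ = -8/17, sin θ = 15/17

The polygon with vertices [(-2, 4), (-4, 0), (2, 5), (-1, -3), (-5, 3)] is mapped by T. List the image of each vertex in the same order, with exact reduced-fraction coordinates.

T1 rotate counter-clockwise with cos θ = -3/5, sin θ = -4/5: (-2, 4) → (22/5, -4/5); (-4, 0) → (12/5, 16/5); (2, 5) → (14/5, -23/5); (-1, -3) → (-9/5, 13/5); (-5, 3) → (27/5, 11/5)
T2 scale by (2, -1): (22/5, -4/5) → (44/5, 4/5); (12/5, 16/5) → (24/5, -16/5); (14/5, -23/5) → (28/5, 23/5); (-9/5, 13/5) → (-18/5, -13/5); (27/5, 11/5) → (54/5, -11/5)
T3 rotate counter-clockwise with cos θ = -8/17, sin θ = 15/17: (44/5, 4/5) → (-412/85, 628/85); (24/5, -16/5) → (48/85, 488/85); (28/5, 23/5) → (-569/85, 236/85); (-18/5, -13/5) → (339/85, -166/85); (54/5, -11/5) → (-267/85, 898/85)

image vertices: (-412/85, 628/85), (48/85, 488/85), (-569/85, 236/85), (339/85, -166/85), (-267/85, 898/85)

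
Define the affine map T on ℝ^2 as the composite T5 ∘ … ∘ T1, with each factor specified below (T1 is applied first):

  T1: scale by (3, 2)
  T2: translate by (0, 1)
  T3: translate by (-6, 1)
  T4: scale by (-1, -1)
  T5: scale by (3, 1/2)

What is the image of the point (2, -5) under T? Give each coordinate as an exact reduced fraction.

T(p) = (0, 4)

T1 scale by (3, 2): (2, -5) → (6, -10)
T2 translate by (0, 1): (6, -10) → (6, -9)
T3 translate by (-6, 1): (6, -9) → (0, -8)
T4 scale by (-1, -1): (0, -8) → (0, 8)
T5 scale by (3, 1/2): (0, 8) → (0, 4)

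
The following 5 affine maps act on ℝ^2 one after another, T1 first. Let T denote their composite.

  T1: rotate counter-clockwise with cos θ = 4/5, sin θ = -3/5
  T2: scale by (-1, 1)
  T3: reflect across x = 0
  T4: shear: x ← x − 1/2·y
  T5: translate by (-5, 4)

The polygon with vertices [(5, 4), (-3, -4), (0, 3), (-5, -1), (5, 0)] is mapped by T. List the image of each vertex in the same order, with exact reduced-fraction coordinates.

T1 rotate counter-clockwise with cos θ = 4/5, sin θ = -3/5: (5, 4) → (32/5, 1/5); (-3, -4) → (-24/5, -7/5); (0, 3) → (9/5, 12/5); (-5, -1) → (-23/5, 11/5); (5, 0) → (4, -3)
T2 scale by (-1, 1): (32/5, 1/5) → (-32/5, 1/5); (-24/5, -7/5) → (24/5, -7/5); (9/5, 12/5) → (-9/5, 12/5); (-23/5, 11/5) → (23/5, 11/5); (4, -3) → (-4, -3)
T3 reflect across x = 0: (-32/5, 1/5) → (32/5, 1/5); (24/5, -7/5) → (-24/5, -7/5); (-9/5, 12/5) → (9/5, 12/5); (23/5, 11/5) → (-23/5, 11/5); (-4, -3) → (4, -3)
T4 shear: x ← x − 1/2·y: (32/5, 1/5) → (63/10, 1/5); (-24/5, -7/5) → (-41/10, -7/5); (9/5, 12/5) → (3/5, 12/5); (-23/5, 11/5) → (-57/10, 11/5); (4, -3) → (11/2, -3)
T5 translate by (-5, 4): (63/10, 1/5) → (13/10, 21/5); (-41/10, -7/5) → (-91/10, 13/5); (3/5, 12/5) → (-22/5, 32/5); (-57/10, 11/5) → (-107/10, 31/5); (11/2, -3) → (1/2, 1)

image vertices: (13/10, 21/5), (-91/10, 13/5), (-22/5, 32/5), (-107/10, 31/5), (1/2, 1)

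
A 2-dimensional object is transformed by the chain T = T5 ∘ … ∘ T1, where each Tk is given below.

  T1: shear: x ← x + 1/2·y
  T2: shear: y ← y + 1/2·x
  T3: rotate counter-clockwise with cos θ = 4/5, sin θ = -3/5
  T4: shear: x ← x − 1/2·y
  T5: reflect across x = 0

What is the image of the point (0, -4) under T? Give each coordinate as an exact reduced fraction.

T(p) = (16/5, -14/5)

T1 shear: x ← x + 1/2·y: (0, -4) → (-2, -4)
T2 shear: y ← y + 1/2·x: (-2, -4) → (-2, -5)
T3 rotate counter-clockwise with cos θ = 4/5, sin θ = -3/5: (-2, -5) → (-23/5, -14/5)
T4 shear: x ← x − 1/2·y: (-23/5, -14/5) → (-16/5, -14/5)
T5 reflect across x = 0: (-16/5, -14/5) → (16/5, -14/5)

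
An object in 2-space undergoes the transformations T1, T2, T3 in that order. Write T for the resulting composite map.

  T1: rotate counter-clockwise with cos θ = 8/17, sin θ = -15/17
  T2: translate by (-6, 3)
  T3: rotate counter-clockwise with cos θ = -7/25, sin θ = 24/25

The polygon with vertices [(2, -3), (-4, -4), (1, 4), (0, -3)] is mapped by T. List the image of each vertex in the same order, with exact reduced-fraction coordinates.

T1 rotate counter-clockwise with cos θ = 8/17, sin θ = -15/17: (2, -3) → (-29/17, -54/17); (-4, -4) → (-92/17, 28/17); (1, 4) → (4, 1); (0, -3) → (-45/17, -24/17)
T2 translate by (-6, 3): (-29/17, -54/17) → (-131/17, -3/17); (-92/17, 28/17) → (-194/17, 79/17); (4, 1) → (-2, 4); (-45/17, -24/17) → (-147/17, 27/17)
T3 rotate counter-clockwise with cos θ = -7/25, sin θ = 24/25: (-131/17, -3/17) → (989/425, -3123/425); (-194/17, 79/17) → (-538/425, -5209/425); (-2, 4) → (-82/25, -76/25); (-147/17, 27/17) → (381/425, -3717/425)

image vertices: (989/425, -3123/425), (-538/425, -5209/425), (-82/25, -76/25), (381/425, -3717/425)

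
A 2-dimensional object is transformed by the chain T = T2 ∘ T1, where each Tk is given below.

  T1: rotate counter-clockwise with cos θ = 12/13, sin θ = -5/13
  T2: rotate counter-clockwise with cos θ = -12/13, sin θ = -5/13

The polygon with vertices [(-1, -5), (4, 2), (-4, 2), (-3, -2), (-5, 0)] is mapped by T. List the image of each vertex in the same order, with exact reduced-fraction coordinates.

T1 rotate counter-clockwise with cos θ = 12/13, sin θ = -5/13: (-1, -5) → (-37/13, -55/13); (4, 2) → (58/13, 4/13); (-4, 2) → (-38/13, 44/13); (-3, -2) → (-46/13, -9/13); (-5, 0) → (-60/13, 25/13)
T2 rotate counter-clockwise with cos θ = -12/13, sin θ = -5/13: (-37/13, -55/13) → (1, 5); (58/13, 4/13) → (-4, -2); (-38/13, 44/13) → (4, -2); (-46/13, -9/13) → (3, 2); (-60/13, 25/13) → (5, 0)

image vertices: (1, 5), (-4, -2), (4, -2), (3, 2), (5, 0)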